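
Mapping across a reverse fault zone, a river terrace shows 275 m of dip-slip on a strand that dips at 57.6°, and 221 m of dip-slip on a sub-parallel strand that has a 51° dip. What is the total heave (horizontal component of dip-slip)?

heave_A = 275 × cos(57.6°) = 147.4 m
heave_B = 221 × cos(51°) = 139.1 m
total = 147.4 + 139.1 = 286 m

286 m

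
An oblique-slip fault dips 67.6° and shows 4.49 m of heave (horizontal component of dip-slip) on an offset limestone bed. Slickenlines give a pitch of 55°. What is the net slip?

14.4 m

dip-slip = heave / cos(dip) = 4.49 / cos(67.6°) = 11.78 m
net slip = dip-slip / sin(rake) = 11.78 / sin(55°) = 14.4 m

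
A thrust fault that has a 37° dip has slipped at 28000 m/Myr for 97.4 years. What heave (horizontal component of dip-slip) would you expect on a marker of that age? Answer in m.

2.18 m

dip-slip = rate × time = 28000 m/Myr × 97.4 years = 2.727 m
heave = dip-slip × cos(dip) = 2.727 × cos(37°) = 2.18 m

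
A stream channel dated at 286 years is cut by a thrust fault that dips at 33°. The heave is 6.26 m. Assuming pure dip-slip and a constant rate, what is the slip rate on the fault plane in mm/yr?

26.1 mm/yr

dip-slip = heave / cos(dip) = 6.26 m / cos(33°) = 7.464 m
rate = 7.464 m / 286 years = 0.0261 m/yr = 26.1 mm/yr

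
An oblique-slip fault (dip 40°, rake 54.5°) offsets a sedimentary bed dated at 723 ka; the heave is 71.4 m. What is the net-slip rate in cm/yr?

dip-slip = heave / cos(dip) = 71.4 / cos(40°) = 93.21 m
net slip = dip-slip / sin(rake) = 93.21 / sin(54.5°) = 114.5 m
rate = 114.5 m / 723 ka = 0.000158 m/yr = 0.0158 cm/yr

0.0158 cm/yr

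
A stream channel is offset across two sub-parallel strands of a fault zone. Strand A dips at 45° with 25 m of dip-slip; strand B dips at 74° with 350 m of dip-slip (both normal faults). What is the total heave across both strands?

114 m

heave_A = 25 × cos(45°) = 17.68 m
heave_B = 350 × cos(74°) = 96.47 m
total = 17.68 + 96.47 = 114 m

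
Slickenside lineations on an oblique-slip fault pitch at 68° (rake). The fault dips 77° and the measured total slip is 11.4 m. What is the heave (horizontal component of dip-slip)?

dip-slip = net slip × sin(rake) = 11.4 m × sin(68°) = 10.57 m
heave = dip-slip × cos(dip) = 10.57 × cos(77°) = 2.38 m

2.38 m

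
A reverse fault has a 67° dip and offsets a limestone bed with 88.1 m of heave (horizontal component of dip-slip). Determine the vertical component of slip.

throw = heave × tan(dip) = 88.1 × tan(67°) = 208 m

208 m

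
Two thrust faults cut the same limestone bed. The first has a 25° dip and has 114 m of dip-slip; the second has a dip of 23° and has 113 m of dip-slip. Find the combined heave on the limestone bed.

heave_A = 114 × cos(25°) = 103.3 m
heave_B = 113 × cos(23°) = 104 m
total = 103.3 + 104 = 207 m

207 m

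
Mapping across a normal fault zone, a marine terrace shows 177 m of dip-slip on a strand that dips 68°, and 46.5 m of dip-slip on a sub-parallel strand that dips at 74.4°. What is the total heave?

78.8 m

heave_A = 177 × cos(68°) = 66.31 m
heave_B = 46.5 × cos(74.4°) = 12.50 m
total = 66.31 + 12.50 = 78.8 m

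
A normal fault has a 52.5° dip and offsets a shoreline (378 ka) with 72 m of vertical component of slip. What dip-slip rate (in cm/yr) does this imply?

0.0240 cm/yr

dip-slip = throw / sin(dip) = 72 m / sin(52.5°) = 90.75 m
rate = 90.75 m / 378 ka = 0.000240 m/yr = 0.0240 cm/yr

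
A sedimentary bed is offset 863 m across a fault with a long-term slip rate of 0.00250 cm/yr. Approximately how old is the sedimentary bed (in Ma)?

34.5 Ma

age = offset / rate = 863 m / (0.00250 cm/yr) = 3.45e+07 yr = 34.5 Ma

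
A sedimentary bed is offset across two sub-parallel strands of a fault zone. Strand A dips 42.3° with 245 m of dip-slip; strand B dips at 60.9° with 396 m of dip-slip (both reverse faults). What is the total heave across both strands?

heave_A = 245 × cos(42.3°) = 181.2 m
heave_B = 396 × cos(60.9°) = 192.6 m
total = 181.2 + 192.6 = 374 m

374 m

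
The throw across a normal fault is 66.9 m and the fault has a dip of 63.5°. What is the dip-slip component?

dip-slip = throw / sin(dip) = 66.9 / sin(63.5°) = 74.8 m

74.8 m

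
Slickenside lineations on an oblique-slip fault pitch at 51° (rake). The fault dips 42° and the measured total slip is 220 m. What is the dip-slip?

dip-slip = net slip × sin(rake) = 220 m × sin(51°) = 171 m

171 m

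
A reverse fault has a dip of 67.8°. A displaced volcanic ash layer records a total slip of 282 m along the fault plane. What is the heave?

107 m

heave = dip-slip × cos(dip) = 282 m × cos(67.8°) = 107 m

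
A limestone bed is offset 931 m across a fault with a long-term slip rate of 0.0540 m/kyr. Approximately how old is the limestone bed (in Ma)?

age = offset / rate = 931 m / (0.0540 m/kyr) = 1.72e+07 yr = 17.2 Ma

17.2 Ma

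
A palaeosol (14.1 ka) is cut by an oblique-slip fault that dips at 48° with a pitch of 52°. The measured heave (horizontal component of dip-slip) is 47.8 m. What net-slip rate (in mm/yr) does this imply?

6.43 mm/yr

dip-slip = heave / cos(dip) = 47.8 / cos(48°) = 71.44 m
net slip = dip-slip / sin(rake) = 71.44 / sin(52°) = 90.65 m
rate = 90.65 m / 14.1 ka = 0.00643 m/yr = 6.43 mm/yr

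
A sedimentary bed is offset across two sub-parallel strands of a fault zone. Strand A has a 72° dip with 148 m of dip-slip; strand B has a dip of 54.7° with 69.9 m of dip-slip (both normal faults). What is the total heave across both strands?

86.1 m

heave_A = 148 × cos(72°) = 45.73 m
heave_B = 69.9 × cos(54.7°) = 40.39 m
total = 45.73 + 40.39 = 86.1 m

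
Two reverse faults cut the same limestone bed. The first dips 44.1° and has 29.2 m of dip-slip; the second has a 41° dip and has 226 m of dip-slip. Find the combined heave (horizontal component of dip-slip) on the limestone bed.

heave_A = 29.2 × cos(44.1°) = 20.97 m
heave_B = 226 × cos(41°) = 170.6 m
total = 20.97 + 170.6 = 192 m

192 m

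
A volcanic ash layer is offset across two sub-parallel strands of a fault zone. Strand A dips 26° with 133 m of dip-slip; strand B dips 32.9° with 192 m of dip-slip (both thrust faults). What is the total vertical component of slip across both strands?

163 m

throw_A = 133 × sin(26°) = 58.30 m
throw_B = 192 × sin(32.9°) = 104.3 m
total = 58.30 + 104.3 = 163 m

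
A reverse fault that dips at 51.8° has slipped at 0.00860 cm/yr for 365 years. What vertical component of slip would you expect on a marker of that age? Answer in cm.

dip-slip = rate × time = 0.00860 cm/yr × 365 years = 0.03139 m
throw = dip-slip × sin(dip) = 0.03139 × sin(51.8°) = 0.0247 m = 2.47 cm

2.47 cm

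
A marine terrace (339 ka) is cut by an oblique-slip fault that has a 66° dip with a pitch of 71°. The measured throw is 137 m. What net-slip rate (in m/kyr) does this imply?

0.468 m/kyr

dip-slip = throw / sin(dip) = 137 / sin(66°) = 150 m
net slip = dip-slip / sin(rake) = 150 / sin(71°) = 158.6 m
rate = 158.6 m / 339 ka = 0.000468 m/yr = 0.468 m/kyr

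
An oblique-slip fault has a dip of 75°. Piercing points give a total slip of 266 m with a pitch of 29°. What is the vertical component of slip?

dip-slip = net slip × sin(rake) = 266 m × sin(29°) = 129 m
throw = dip-slip × sin(dip) = 129 × sin(75°) = 125 m

125 m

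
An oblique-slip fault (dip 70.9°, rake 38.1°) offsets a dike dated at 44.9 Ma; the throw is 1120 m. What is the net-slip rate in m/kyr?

0.0428 m/kyr

dip-slip = throw / sin(dip) = 1120 / sin(70.9°) = 1185 m
net slip = dip-slip / sin(rake) = 1185 / sin(38.1°) = 1921 m
rate = 1921 m / 44.9 Ma = 0.0000428 m/yr = 0.0428 m/kyr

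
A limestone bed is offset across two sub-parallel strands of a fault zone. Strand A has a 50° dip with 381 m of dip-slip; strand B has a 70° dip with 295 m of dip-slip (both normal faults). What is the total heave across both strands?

346 m

heave_A = 381 × cos(50°) = 244.9 m
heave_B = 295 × cos(70°) = 100.9 m
total = 244.9 + 100.9 = 346 m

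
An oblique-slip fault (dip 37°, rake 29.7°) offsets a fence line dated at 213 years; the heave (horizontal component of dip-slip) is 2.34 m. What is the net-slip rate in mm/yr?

27.8 mm/yr

dip-slip = heave / cos(dip) = 2.34 / cos(37°) = 2.930 m
net slip = dip-slip / sin(rake) = 2.930 / sin(29.7°) = 5.914 m
rate = 5.914 m / 213 years = 0.0278 m/yr = 27.8 mm/yr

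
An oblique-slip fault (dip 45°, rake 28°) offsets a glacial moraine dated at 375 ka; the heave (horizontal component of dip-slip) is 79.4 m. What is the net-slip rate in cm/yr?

dip-slip = heave / cos(dip) = 79.4 / cos(45°) = 112.3 m
net slip = dip-slip / sin(rake) = 112.3 / sin(28°) = 239.2 m
rate = 239.2 m / 375 ka = 0.000638 m/yr = 0.0638 cm/yr

0.0638 cm/yr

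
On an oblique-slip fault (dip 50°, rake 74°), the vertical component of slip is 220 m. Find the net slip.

299 m

dip-slip = throw / sin(dip) = 220 / sin(50°) = 287.2 m
net slip = dip-slip / sin(rake) = 287.2 / sin(74°) = 299 m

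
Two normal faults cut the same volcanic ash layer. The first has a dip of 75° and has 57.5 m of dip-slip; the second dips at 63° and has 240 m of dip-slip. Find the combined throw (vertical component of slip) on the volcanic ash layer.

throw_A = 57.5 × sin(75°) = 55.54 m
throw_B = 240 × sin(63°) = 213.8 m
total = 55.54 + 213.8 = 269 m

269 m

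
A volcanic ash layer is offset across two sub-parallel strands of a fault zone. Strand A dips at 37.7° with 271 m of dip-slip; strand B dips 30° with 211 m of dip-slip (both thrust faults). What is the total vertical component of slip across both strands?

271 m

throw_A = 271 × sin(37.7°) = 165.7 m
throw_B = 211 × sin(30°) = 105.5 m
total = 165.7 + 105.5 = 271 m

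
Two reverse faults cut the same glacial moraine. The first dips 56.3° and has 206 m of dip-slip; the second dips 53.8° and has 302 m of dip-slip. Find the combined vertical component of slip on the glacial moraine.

throw_A = 206 × sin(56.3°) = 171.4 m
throw_B = 302 × sin(53.8°) = 243.7 m
total = 171.4 + 243.7 = 415 m

415 m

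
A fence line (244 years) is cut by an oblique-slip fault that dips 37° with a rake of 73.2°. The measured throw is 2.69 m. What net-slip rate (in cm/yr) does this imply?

dip-slip = throw / sin(dip) = 2.69 / sin(37°) = 4.470 m
net slip = dip-slip / sin(rake) = 4.470 / sin(73.2°) = 4.669 m
rate = 4.669 m / 244 years = 0.0191 m/yr = 1.91 cm/yr

1.91 cm/yr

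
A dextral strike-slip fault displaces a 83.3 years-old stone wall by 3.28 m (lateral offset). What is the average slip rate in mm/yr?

rate = 3.28 m / 83.3 years = 0.0394 m/yr = 39.4 mm/yr

39.4 mm/yr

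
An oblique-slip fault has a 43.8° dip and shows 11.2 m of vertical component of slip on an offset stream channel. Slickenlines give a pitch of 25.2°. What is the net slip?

dip-slip = throw / sin(dip) = 11.2 / sin(43.8°) = 16.18 m
net slip = dip-slip / sin(rake) = 16.18 / sin(25.2°) = 38 m

38 m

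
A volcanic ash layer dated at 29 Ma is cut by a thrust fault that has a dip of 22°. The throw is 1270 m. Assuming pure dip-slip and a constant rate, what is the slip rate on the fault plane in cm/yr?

dip-slip = throw / sin(dip) = 1270 m / sin(22°) = 3390 m
rate = 3390 m / 29 Ma = 0.000117 m/yr = 0.0117 cm/yr

0.0117 cm/yr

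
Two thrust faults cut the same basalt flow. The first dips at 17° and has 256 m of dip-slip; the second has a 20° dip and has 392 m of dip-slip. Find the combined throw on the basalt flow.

209 m

throw_A = 256 × sin(17°) = 74.85 m
throw_B = 392 × sin(20°) = 134.1 m
total = 74.85 + 134.1 = 209 m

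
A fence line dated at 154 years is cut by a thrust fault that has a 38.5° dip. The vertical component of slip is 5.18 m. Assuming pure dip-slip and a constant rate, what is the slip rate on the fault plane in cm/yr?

dip-slip = throw / sin(dip) = 5.18 m / sin(38.5°) = 8.321 m
rate = 8.321 m / 154 years = 0.0540 m/yr = 5.40 cm/yr

5.40 cm/yr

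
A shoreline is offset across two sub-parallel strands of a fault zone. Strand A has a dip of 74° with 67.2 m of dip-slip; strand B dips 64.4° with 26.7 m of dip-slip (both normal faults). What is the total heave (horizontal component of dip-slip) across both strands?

30.1 m

heave_A = 67.2 × cos(74°) = 18.52 m
heave_B = 26.7 × cos(64.4°) = 11.54 m
total = 18.52 + 11.54 = 30.1 m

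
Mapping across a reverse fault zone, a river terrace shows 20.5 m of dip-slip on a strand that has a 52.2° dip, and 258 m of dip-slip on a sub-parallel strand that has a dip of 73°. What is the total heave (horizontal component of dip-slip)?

88 m

heave_A = 20.5 × cos(52.2°) = 12.56 m
heave_B = 258 × cos(73°) = 75.43 m
total = 12.56 + 75.43 = 88 m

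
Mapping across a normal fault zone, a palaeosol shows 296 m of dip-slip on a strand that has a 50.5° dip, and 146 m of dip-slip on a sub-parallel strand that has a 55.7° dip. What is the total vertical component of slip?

349 m

throw_A = 296 × sin(50.5°) = 228.4 m
throw_B = 146 × sin(55.7°) = 120.6 m
total = 228.4 + 120.6 = 349 m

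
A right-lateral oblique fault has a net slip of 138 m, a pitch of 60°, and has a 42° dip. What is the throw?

80 m

dip-slip = net slip × sin(rake) = 138 m × sin(60°) = 119.5 m
throw = dip-slip × sin(dip) = 119.5 × sin(42°) = 80 m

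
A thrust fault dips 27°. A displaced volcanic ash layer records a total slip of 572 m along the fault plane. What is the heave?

heave = dip-slip × cos(dip) = 572 m × cos(27°) = 510 m

510 m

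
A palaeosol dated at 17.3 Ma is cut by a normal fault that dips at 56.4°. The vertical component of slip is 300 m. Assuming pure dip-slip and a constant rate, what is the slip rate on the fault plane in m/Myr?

20.8 m/Myr

dip-slip = throw / sin(dip) = 300 m / sin(56.4°) = 360.2 m
rate = 360.2 m / 17.3 Ma = 0.0000208 m/yr = 20.8 m/Myr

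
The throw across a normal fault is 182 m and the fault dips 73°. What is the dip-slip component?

190 m

dip-slip = throw / sin(dip) = 182 / sin(73°) = 190 m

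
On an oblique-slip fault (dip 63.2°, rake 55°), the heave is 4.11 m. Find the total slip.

dip-slip = heave / cos(dip) = 4.11 / cos(63.2°) = 9.116 m
net slip = dip-slip / sin(rake) = 9.116 / sin(55°) = 11.1 m

11.1 m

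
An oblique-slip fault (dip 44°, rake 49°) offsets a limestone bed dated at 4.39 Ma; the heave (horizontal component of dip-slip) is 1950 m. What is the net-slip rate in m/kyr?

dip-slip = heave / cos(dip) = 1950 / cos(44°) = 2711 m
net slip = dip-slip / sin(rake) = 2711 / sin(49°) = 3592 m
rate = 3592 m / 4.39 Ma = 0.000818 m/yr = 0.818 m/kyr

0.818 m/kyr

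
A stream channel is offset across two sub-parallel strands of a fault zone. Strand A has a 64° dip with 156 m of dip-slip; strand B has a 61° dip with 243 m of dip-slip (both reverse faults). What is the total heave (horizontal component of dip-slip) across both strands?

186 m

heave_A = 156 × cos(64°) = 68.39 m
heave_B = 243 × cos(61°) = 117.8 m
total = 68.39 + 117.8 = 186 m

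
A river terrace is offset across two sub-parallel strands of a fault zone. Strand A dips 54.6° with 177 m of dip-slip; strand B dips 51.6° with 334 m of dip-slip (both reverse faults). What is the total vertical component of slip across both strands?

throw_A = 177 × sin(54.6°) = 144.3 m
throw_B = 334 × sin(51.6°) = 261.8 m
total = 144.3 + 261.8 = 406 m

406 m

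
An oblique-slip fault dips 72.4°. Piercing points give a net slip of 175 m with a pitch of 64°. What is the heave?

47.6 m

dip-slip = net slip × sin(rake) = 175 m × sin(64°) = 157.3 m
heave = dip-slip × cos(dip) = 157.3 × cos(72.4°) = 47.6 m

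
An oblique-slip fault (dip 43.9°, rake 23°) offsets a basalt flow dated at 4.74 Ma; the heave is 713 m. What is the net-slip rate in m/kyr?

dip-slip = heave / cos(dip) = 713 / cos(43.9°) = 989.5 m
net slip = dip-slip / sin(rake) = 989.5 / sin(23°) = 2532 m
rate = 2532 m / 4.74 Ma = 0.000534 m/yr = 0.534 m/kyr

0.534 m/kyr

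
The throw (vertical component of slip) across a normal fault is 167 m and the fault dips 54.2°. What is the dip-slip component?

dip-slip = throw / sin(dip) = 167 / sin(54.2°) = 206 m

206 m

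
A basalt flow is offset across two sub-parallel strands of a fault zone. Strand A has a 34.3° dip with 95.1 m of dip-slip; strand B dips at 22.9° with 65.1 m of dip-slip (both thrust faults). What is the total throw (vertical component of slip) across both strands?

78.9 m

throw_A = 95.1 × sin(34.3°) = 53.59 m
throw_B = 65.1 × sin(22.9°) = 25.33 m
total = 53.59 + 25.33 = 78.9 m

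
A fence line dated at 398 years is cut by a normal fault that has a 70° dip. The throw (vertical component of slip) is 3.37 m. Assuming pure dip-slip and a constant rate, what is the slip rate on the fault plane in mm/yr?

dip-slip = throw / sin(dip) = 3.37 m / sin(70°) = 3.586 m
rate = 3.586 m / 398 years = 0.00901 m/yr = 9.01 mm/yr

9.01 mm/yr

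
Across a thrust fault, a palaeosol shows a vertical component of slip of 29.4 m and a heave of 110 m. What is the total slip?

114 m

net slip = √(throw² + heave²) = √(29.4² + 110²) = 114 m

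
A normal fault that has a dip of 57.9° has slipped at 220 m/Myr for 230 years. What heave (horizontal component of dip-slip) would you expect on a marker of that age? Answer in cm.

2.69 cm

dip-slip = rate × time = 220 m/Myr × 230 years = 0.05060 m
heave = dip-slip × cos(dip) = 0.05060 × cos(57.9°) = 0.0269 m = 2.69 cm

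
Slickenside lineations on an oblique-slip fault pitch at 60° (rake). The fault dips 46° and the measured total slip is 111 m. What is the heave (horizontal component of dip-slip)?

66.8 m

dip-slip = net slip × sin(rake) = 111 m × sin(60°) = 96.13 m
heave = dip-slip × cos(dip) = 96.13 × cos(46°) = 66.8 m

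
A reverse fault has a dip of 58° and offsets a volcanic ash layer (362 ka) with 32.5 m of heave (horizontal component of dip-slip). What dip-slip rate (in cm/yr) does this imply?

dip-slip = heave / cos(dip) = 32.5 m / cos(58°) = 61.33 m
rate = 61.33 m / 362 ka = 0.000169 m/yr = 0.0169 cm/yr

0.0169 cm/yr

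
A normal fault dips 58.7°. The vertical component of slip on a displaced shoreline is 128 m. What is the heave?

77.8 m

heave = throw / tan(dip) = 128 / tan(58.7°) = 77.8 m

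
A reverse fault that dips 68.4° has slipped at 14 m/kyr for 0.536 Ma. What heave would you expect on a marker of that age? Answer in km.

dip-slip = rate × time = 14 m/kyr × 0.536 Ma = 7504 m
heave = dip-slip × cos(dip) = 7504 × cos(68.4°) = 2760 m = 2.76 km

2.76 km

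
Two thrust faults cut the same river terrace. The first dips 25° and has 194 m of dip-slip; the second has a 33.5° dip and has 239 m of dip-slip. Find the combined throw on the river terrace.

214 m

throw_A = 194 × sin(25°) = 81.99 m
throw_B = 239 × sin(33.5°) = 131.9 m
total = 81.99 + 131.9 = 214 m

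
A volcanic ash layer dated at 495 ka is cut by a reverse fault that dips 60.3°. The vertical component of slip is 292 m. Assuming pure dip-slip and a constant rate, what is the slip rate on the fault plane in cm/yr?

dip-slip = throw / sin(dip) = 292 m / sin(60.3°) = 336.2 m
rate = 336.2 m / 495 ka = 0.000679 m/yr = 0.0679 cm/yr

0.0679 cm/yr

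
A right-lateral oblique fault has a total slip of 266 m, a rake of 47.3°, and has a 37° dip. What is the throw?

118 m

dip-slip = net slip × sin(rake) = 266 m × sin(47.3°) = 195.5 m
throw = dip-slip × sin(dip) = 195.5 × sin(37°) = 118 m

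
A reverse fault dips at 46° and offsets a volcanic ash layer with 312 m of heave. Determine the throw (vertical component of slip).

throw = heave × tan(dip) = 312 × tan(46°) = 323 m

323 m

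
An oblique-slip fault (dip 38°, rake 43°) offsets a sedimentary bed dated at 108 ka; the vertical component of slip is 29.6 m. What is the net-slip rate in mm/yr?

dip-slip = throw / sin(dip) = 29.6 / sin(38°) = 48.08 m
net slip = dip-slip / sin(rake) = 48.08 / sin(43°) = 70.50 m
rate = 70.50 m / 108 ka = 0.000653 m/yr = 0.653 mm/yr

0.653 mm/yr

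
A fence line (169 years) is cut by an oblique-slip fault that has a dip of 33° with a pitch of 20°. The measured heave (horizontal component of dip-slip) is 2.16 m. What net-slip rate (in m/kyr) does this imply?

44.6 m/kyr

dip-slip = heave / cos(dip) = 2.16 / cos(33°) = 2.576 m
net slip = dip-slip / sin(rake) = 2.576 / sin(20°) = 7.530 m
rate = 7.530 m / 169 years = 0.0446 m/yr = 44.6 m/kyr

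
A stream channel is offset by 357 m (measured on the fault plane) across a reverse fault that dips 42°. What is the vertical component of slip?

239 m

throw = dip-slip × sin(dip) = 357 m × sin(42°) = 239 m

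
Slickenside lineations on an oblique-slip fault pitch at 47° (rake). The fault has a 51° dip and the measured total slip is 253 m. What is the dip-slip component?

185 m

dip-slip = net slip × sin(rake) = 253 m × sin(47°) = 185 m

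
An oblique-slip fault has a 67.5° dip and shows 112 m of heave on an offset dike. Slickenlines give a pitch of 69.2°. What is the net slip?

dip-slip = heave / cos(dip) = 112 / cos(67.5°) = 292.7 m
net slip = dip-slip / sin(rake) = 292.7 / sin(69.2°) = 313 m

313 m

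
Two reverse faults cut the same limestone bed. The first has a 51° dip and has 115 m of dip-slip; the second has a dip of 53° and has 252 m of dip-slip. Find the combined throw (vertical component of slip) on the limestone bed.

291 m

throw_A = 115 × sin(51°) = 89.37 m
throw_B = 252 × sin(53°) = 201.3 m
total = 89.37 + 201.3 = 291 m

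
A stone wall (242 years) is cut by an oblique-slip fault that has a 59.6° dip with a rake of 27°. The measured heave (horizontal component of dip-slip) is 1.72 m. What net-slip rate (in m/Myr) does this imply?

30900 m/Myr

dip-slip = heave / cos(dip) = 1.72 / cos(59.6°) = 3.399 m
net slip = dip-slip / sin(rake) = 3.399 / sin(27°) = 7.487 m
rate = 7.487 m / 242 years = 0.0309 m/yr = 30900 m/Myr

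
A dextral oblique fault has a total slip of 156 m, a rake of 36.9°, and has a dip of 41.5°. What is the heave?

70.2 m

dip-slip = net slip × sin(rake) = 156 m × sin(36.9°) = 93.67 m
heave = dip-slip × cos(dip) = 93.67 × cos(41.5°) = 70.2 m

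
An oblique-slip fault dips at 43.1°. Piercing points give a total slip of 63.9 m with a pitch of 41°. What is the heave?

30.6 m

dip-slip = net slip × sin(rake) = 63.9 m × sin(41°) = 41.92 m
heave = dip-slip × cos(dip) = 41.92 × cos(43.1°) = 30.6 m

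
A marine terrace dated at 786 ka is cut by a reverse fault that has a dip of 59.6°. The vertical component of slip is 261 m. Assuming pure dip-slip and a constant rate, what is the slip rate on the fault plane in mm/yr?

dip-slip = throw / sin(dip) = 261 m / sin(59.6°) = 302.6 m
rate = 302.6 m / 786 ka = 0.000385 m/yr = 0.385 mm/yr

0.385 mm/yr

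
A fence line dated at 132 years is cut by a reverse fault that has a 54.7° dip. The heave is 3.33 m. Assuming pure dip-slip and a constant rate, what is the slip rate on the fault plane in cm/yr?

4.37 cm/yr

dip-slip = heave / cos(dip) = 3.33 m / cos(54.7°) = 5.763 m
rate = 5.763 m / 132 years = 0.0437 m/yr = 4.37 cm/yr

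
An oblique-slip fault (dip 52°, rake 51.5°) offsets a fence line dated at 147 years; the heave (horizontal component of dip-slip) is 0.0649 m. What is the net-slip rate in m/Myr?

dip-slip = heave / cos(dip) = 0.0649 / cos(52°) = 0.1054 m
net slip = dip-slip / sin(rake) = 0.1054 / sin(51.5°) = 0.1347 m
rate = 0.1347 m / 147 years = 0.000916 m/yr = 916 m/Myr

916 m/Myr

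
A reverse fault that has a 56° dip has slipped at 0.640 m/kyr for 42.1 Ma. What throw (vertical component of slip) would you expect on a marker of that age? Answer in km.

dip-slip = rate × time = 0.640 m/kyr × 42.1 Ma = 26940 m
throw = dip-slip × sin(dip) = 26940 × sin(56°) = 22300 m = 22.3 km

22.3 km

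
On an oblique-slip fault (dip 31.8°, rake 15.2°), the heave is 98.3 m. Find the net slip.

dip-slip = heave / cos(dip) = 98.3 / cos(31.8°) = 115.7 m
net slip = dip-slip / sin(rake) = 115.7 / sin(15.2°) = 441 m

441 m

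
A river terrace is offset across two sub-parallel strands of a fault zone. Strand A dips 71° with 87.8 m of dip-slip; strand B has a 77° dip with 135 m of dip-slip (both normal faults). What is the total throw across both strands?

throw_A = 87.8 × sin(71°) = 83.02 m
throw_B = 135 × sin(77°) = 131.5 m
total = 83.02 + 131.5 = 215 m

215 m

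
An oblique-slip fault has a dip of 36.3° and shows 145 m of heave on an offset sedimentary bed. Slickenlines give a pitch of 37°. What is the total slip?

299 m

dip-slip = heave / cos(dip) = 145 / cos(36.3°) = 179.9 m
net slip = dip-slip / sin(rake) = 179.9 / sin(37°) = 299 m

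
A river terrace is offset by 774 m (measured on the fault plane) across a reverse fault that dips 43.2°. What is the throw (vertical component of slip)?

throw = dip-slip × sin(dip) = 774 m × sin(43.2°) = 530 m

530 m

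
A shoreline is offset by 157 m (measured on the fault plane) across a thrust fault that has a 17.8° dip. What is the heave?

149 m

heave = dip-slip × cos(dip) = 157 m × cos(17.8°) = 149 m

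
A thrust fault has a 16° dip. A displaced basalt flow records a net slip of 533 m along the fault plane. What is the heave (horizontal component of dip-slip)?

heave = dip-slip × cos(dip) = 533 m × cos(16°) = 512 m

512 m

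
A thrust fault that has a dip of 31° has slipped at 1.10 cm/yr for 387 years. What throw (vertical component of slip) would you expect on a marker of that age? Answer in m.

2.19 m

dip-slip = rate × time = 1.10 cm/yr × 387 years = 4.257 m
throw = dip-slip × sin(dip) = 4.257 × sin(31°) = 2.19 m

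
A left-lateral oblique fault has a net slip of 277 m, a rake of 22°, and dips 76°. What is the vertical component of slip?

101 m

dip-slip = net slip × sin(rake) = 277 m × sin(22°) = 103.8 m
throw = dip-slip × sin(dip) = 103.8 × sin(76°) = 101 m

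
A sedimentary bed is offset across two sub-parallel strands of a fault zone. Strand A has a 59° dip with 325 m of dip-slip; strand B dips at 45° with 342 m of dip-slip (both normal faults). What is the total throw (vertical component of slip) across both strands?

520 m

throw_A = 325 × sin(59°) = 278.6 m
throw_B = 342 × sin(45°) = 241.8 m
total = 278.6 + 241.8 = 520 m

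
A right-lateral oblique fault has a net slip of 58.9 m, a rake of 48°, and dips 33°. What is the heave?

36.7 m

dip-slip = net slip × sin(rake) = 58.9 m × sin(48°) = 43.77 m
heave = dip-slip × cos(dip) = 43.77 × cos(33°) = 36.7 m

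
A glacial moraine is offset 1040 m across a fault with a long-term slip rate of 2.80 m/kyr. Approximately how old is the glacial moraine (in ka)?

371 ka

age = offset / rate = 1040 m / (2.80 m/kyr) = 371000 yr = 371 ka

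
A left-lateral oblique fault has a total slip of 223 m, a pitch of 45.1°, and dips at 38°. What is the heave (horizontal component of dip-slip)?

124 m

dip-slip = net slip × sin(rake) = 223 m × sin(45.1°) = 158 m
heave = dip-slip × cos(dip) = 158 × cos(38°) = 124 m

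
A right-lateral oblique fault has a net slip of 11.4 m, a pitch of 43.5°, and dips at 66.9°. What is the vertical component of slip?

7.22 m

dip-slip = net slip × sin(rake) = 11.4 m × sin(43.5°) = 7.847 m
throw = dip-slip × sin(dip) = 7.847 × sin(66.9°) = 7.22 m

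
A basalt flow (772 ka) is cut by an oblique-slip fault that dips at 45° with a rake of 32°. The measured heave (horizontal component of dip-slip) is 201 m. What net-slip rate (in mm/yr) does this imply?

0.695 mm/yr

dip-slip = heave / cos(dip) = 201 / cos(45°) = 284.3 m
net slip = dip-slip / sin(rake) = 284.3 / sin(32°) = 536.4 m
rate = 536.4 m / 772 ka = 0.000695 m/yr = 0.695 mm/yr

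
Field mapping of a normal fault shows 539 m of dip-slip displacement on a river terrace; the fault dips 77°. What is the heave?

121 m

heave = dip-slip × cos(dip) = 539 m × cos(77°) = 121 m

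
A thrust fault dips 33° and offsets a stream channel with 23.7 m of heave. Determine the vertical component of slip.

15.4 m

throw = heave × tan(dip) = 23.7 × tan(33°) = 15.4 m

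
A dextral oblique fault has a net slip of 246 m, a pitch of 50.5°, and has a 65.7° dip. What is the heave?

78.1 m

dip-slip = net slip × sin(rake) = 246 m × sin(50.5°) = 189.8 m
heave = dip-slip × cos(dip) = 189.8 × cos(65.7°) = 78.1 m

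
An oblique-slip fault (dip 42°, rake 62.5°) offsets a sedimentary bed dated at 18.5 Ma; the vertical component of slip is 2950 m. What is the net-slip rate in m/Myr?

269 m/Myr

dip-slip = throw / sin(dip) = 2950 / sin(42°) = 4409 m
net slip = dip-slip / sin(rake) = 4409 / sin(62.5°) = 4970 m
rate = 4970 m / 18.5 Ma = 0.000269 m/yr = 269 m/Myr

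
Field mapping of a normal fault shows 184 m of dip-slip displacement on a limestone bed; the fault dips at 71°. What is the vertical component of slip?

174 m

throw = dip-slip × sin(dip) = 184 m × sin(71°) = 174 m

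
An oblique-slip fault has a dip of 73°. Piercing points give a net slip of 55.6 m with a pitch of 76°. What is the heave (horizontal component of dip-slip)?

dip-slip = net slip × sin(rake) = 55.6 m × sin(76°) = 53.95 m
heave = dip-slip × cos(dip) = 53.95 × cos(73°) = 15.8 m

15.8 m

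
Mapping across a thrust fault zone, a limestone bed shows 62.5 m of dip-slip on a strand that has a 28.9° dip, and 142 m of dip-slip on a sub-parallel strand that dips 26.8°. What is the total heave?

181 m

heave_A = 62.5 × cos(28.9°) = 54.72 m
heave_B = 142 × cos(26.8°) = 126.7 m
total = 54.72 + 126.7 = 181 m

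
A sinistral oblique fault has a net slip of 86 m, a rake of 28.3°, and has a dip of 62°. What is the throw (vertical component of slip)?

36 m

dip-slip = net slip × sin(rake) = 86 m × sin(28.3°) = 40.77 m
throw = dip-slip × sin(dip) = 40.77 × sin(62°) = 36 m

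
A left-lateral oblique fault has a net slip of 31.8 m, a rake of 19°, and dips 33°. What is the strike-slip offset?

30.1 m

strike-slip = net slip × cos(rake) = 31.8 m × cos(19°) = 30.1 m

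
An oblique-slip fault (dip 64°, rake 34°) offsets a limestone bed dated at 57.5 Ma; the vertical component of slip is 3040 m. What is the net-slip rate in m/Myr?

105 m/Myr

dip-slip = throw / sin(dip) = 3040 / sin(64°) = 3382 m
net slip = dip-slip / sin(rake) = 3382 / sin(34°) = 6049 m
rate = 6049 m / 57.5 Ma = 0.000105 m/yr = 105 m/Myr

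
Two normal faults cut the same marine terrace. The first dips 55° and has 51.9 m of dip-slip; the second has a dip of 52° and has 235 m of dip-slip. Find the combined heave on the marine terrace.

heave_A = 51.9 × cos(55°) = 29.77 m
heave_B = 235 × cos(52°) = 144.7 m
total = 29.77 + 144.7 = 174 m

174 m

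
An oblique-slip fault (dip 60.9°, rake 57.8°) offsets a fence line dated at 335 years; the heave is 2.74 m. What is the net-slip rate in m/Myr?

19900 m/Myr

dip-slip = heave / cos(dip) = 2.74 / cos(60.9°) = 5.634 m
net slip = dip-slip / sin(rake) = 5.634 / sin(57.8°) = 6.658 m
rate = 6.658 m / 335 years = 0.0199 m/yr = 19900 m/Myr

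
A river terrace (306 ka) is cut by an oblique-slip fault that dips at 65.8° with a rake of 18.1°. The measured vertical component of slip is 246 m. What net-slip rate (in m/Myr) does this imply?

dip-slip = throw / sin(dip) = 246 / sin(65.8°) = 269.7 m
net slip = dip-slip / sin(rake) = 269.7 / sin(18.1°) = 868.1 m
rate = 868.1 m / 306 ka = 0.00284 m/yr = 2840 m/Myr

2840 m/Myr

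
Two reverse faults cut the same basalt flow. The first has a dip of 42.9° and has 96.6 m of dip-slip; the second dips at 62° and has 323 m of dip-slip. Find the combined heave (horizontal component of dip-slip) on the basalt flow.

heave_A = 96.6 × cos(42.9°) = 70.76 m
heave_B = 323 × cos(62°) = 151.6 m
total = 70.76 + 151.6 = 222 m

222 m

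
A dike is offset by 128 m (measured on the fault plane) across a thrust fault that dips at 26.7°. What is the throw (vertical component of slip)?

throw = dip-slip × sin(dip) = 128 m × sin(26.7°) = 57.5 m

57.5 m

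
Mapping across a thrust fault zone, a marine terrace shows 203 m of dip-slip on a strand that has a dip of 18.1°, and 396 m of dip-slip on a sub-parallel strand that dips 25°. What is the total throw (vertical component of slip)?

230 m

throw_A = 203 × sin(18.1°) = 63.07 m
throw_B = 396 × sin(25°) = 167.4 m
total = 63.07 + 167.4 = 230 m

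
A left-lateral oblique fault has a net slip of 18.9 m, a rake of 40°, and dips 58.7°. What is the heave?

6.31 m

dip-slip = net slip × sin(rake) = 18.9 m × sin(40°) = 12.15 m
heave = dip-slip × cos(dip) = 12.15 × cos(58.7°) = 6.31 m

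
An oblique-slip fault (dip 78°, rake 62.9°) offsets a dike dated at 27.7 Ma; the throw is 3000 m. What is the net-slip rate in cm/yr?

0.0124 cm/yr

dip-slip = throw / sin(dip) = 3000 / sin(78°) = 3067 m
net slip = dip-slip / sin(rake) = 3067 / sin(62.9°) = 3445 m
rate = 3445 m / 27.7 Ma = 0.000124 m/yr = 0.0124 cm/yr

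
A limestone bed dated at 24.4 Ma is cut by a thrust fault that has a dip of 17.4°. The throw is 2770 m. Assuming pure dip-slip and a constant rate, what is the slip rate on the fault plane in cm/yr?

0.0380 cm/yr

dip-slip = throw / sin(dip) = 2770 m / sin(17.4°) = 9263 m
rate = 9263 m / 24.4 Ma = 0.000380 m/yr = 0.0380 cm/yr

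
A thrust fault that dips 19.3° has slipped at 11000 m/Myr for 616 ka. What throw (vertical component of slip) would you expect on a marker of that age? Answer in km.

2.24 km

dip-slip = rate × time = 11000 m/Myr × 616 ka = 6776 m
throw = dip-slip × sin(dip) = 6776 × sin(19.3°) = 2240 m = 2.24 km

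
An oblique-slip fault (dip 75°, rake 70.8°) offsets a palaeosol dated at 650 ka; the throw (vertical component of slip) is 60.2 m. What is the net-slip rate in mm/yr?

dip-slip = throw / sin(dip) = 60.2 / sin(75°) = 62.32 m
net slip = dip-slip / sin(rake) = 62.32 / sin(70.8°) = 65.99 m
rate = 65.99 m / 650 ka = 0.000102 m/yr = 0.102 mm/yr

0.102 mm/yr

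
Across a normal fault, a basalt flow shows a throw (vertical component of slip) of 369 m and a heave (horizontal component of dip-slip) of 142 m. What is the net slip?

net slip = √(throw² + heave²) = √(369² + 142²) = 395 m

395 m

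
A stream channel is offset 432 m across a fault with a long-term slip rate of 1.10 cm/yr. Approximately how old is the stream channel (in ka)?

39.3 ka

age = offset / rate = 432 m / (1.10 cm/yr) = 39300 yr = 39.3 ka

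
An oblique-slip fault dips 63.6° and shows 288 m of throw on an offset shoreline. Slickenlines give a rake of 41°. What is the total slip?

dip-slip = throw / sin(dip) = 288 / sin(63.6°) = 321.5 m
net slip = dip-slip / sin(rake) = 321.5 / sin(41°) = 490 m

490 m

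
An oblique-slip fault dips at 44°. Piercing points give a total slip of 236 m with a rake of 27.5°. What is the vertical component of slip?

75.7 m

dip-slip = net slip × sin(rake) = 236 m × sin(27.5°) = 109 m
throw = dip-slip × sin(dip) = 109 × sin(44°) = 75.7 m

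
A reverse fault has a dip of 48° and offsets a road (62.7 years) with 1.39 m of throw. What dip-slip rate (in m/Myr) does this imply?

dip-slip = throw / sin(dip) = 1.39 m / sin(48°) = 1.870 m
rate = 1.870 m / 62.7 years = 0.0298 m/yr = 29800 m/Myr

29800 m/Myr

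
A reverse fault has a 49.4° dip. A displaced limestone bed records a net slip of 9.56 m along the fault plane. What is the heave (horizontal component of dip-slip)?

6.22 m

heave = dip-slip × cos(dip) = 9.56 m × cos(49.4°) = 6.22 m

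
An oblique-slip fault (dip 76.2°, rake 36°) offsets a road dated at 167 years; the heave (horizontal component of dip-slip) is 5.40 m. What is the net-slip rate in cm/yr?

23.1 cm/yr

dip-slip = heave / cos(dip) = 5.40 / cos(76.2°) = 22.64 m
net slip = dip-slip / sin(rake) = 22.64 / sin(36°) = 38.51 m
rate = 38.51 m / 167 years = 0.231 m/yr = 23.1 cm/yr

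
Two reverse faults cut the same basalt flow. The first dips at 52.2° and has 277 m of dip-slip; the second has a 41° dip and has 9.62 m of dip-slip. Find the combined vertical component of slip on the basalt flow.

throw_A = 277 × sin(52.2°) = 218.9 m
throw_B = 9.62 × sin(41°) = 6.311 m
total = 218.9 + 6.311 = 225 m

225 m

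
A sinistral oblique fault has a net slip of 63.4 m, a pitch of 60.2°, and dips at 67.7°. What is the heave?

20.9 m

dip-slip = net slip × sin(rake) = 63.4 m × sin(60.2°) = 55.02 m
heave = dip-slip × cos(dip) = 55.02 × cos(67.7°) = 20.9 m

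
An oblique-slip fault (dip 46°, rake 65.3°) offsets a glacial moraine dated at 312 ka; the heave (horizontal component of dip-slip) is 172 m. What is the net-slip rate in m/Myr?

874 m/Myr

dip-slip = heave / cos(dip) = 172 / cos(46°) = 247.6 m
net slip = dip-slip / sin(rake) = 247.6 / sin(65.3°) = 272.5 m
rate = 272.5 m / 312 ka = 0.000874 m/yr = 874 m/Myr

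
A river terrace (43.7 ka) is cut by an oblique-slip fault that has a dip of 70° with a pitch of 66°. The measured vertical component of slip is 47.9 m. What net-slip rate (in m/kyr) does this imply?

dip-slip = throw / sin(dip) = 47.9 / sin(70°) = 50.97 m
net slip = dip-slip / sin(rake) = 50.97 / sin(66°) = 55.80 m
rate = 55.80 m / 43.7 ka = 0.00128 m/yr = 1.28 m/kyr

1.28 m/kyr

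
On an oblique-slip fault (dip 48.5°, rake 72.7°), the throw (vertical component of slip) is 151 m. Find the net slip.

211 m

dip-slip = throw / sin(dip) = 151 / sin(48.5°) = 201.6 m
net slip = dip-slip / sin(rake) = 201.6 / sin(72.7°) = 211 m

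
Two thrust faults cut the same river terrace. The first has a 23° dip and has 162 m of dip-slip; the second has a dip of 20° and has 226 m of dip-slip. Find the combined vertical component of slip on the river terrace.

141 m

throw_A = 162 × sin(23°) = 63.30 m
throw_B = 226 × sin(20°) = 77.30 m
total = 63.30 + 77.30 = 141 m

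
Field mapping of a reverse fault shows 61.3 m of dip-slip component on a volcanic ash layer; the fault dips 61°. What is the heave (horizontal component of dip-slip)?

heave = dip-slip × cos(dip) = 61.3 m × cos(61°) = 29.7 m

29.7 m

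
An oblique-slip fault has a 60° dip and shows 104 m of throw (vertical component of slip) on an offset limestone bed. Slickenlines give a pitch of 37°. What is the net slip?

200 m

dip-slip = throw / sin(dip) = 104 / sin(60°) = 120.1 m
net slip = dip-slip / sin(rake) = 120.1 / sin(37°) = 200 m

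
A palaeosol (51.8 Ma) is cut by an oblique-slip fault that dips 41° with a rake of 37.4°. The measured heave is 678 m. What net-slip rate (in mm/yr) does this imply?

dip-slip = heave / cos(dip) = 678 / cos(41°) = 898.4 m
net slip = dip-slip / sin(rake) = 898.4 / sin(37.4°) = 1479 m
rate = 1479 m / 51.8 Ma = 0.0000286 m/yr = 0.0286 mm/yr

0.0286 mm/yr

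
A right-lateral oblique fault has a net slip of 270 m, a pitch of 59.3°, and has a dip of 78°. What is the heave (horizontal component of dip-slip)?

dip-slip = net slip × sin(rake) = 270 m × sin(59.3°) = 232.2 m
heave = dip-slip × cos(dip) = 232.2 × cos(78°) = 48.3 m

48.3 m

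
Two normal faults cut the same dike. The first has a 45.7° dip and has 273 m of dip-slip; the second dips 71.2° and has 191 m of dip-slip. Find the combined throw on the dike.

throw_A = 273 × sin(45.7°) = 195.4 m
throw_B = 191 × sin(71.2°) = 180.8 m
total = 195.4 + 180.8 = 376 m

376 m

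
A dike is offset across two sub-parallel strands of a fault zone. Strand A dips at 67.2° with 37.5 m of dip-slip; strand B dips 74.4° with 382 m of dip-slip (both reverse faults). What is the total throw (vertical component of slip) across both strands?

throw_A = 37.5 × sin(67.2°) = 34.57 m
throw_B = 382 × sin(74.4°) = 367.9 m
total = 34.57 + 367.9 = 402 m

402 m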